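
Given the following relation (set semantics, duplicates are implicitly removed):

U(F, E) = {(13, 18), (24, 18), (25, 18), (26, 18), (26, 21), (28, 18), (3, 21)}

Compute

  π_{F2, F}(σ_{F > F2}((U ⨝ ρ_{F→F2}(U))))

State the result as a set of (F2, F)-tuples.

{(13, 24), (13, 25), (13, 26), (13, 28), (24, 25), (24, 26), (24, 28), (25, 26), (25, 28), (26, 28), (3, 26)}

ρ[F→F2]: schema becomes (F2, E); tuples unchanged.
U ⋈ ρ_{F→F2}(U) (natural join on E): {(13, 18, 13), (13, 18, 24), (13, 18, 25), (13, 18, 26), (13, 18, 28), (24, 18, 13), (24, 18, 24), (24, 18, 25), (24, 18, 26), (24, 18, 28), (25, 18, 13), (25, 18, 24), (25, 18, 25), (25, 18, 26), (25, 18, 28), (26, 18, 13), (26, 18, 24), (26, 18, 25), (26, 18, 26), (26, 18, 28), (26, 21, 26), (26, 21, 3), (28, 18, 13), (28, 18, 24), (28, 18, 25), (28, 18, 26), (28, 18, 28), (3, 21, 26), (3, 21, 3)}
Apply σ_{F > F2}; surviving tuples: {(24, 18, 13), (25, 18, 13), (25, 18, 24), (26, 18, 13), (26, 18, 24), (26, 18, 25), (26, 21, 3), (28, 18, 13), (28, 18, 24), (28, 18, 25), (28, 18, 26)}
Projecting to F2, F: {(13, 24), (13, 25), (13, 26), (13, 28), (24, 25), (24, 26), (24, 28), (25, 26), (25, 28), (26, 28), (3, 26)}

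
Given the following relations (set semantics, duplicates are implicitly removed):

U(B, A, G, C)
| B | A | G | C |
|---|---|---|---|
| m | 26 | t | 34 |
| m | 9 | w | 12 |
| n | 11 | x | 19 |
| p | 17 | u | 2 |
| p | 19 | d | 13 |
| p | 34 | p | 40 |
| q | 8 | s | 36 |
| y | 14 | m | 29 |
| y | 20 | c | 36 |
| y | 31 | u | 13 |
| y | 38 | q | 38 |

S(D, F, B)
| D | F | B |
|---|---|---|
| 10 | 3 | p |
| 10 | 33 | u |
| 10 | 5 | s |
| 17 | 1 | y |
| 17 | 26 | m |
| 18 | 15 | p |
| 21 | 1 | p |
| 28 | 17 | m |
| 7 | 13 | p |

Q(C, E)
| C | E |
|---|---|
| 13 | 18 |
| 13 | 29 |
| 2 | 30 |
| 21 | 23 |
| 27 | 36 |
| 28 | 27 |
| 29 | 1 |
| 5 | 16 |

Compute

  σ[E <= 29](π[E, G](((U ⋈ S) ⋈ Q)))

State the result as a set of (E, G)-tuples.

Natural join on B: {(m, 26, t, 34, 17, 26), (m, 26, t, 34, 28, 17), (m, 9, w, 12, 17, 26), (m, 9, w, 12, 28, 17), (p, 17, u, 2, 10, 3), (p, 17, u, 2, 18, 15), (p, 17, u, 2, 21, 1), (p, 17, u, 2, 7, 13), (p, 19, d, 13, 10, 3), (p, 19, d, 13, 18, 15), (p, 19, d, 13, 21, 1), (p, 19, d, 13, 7, 13), (p, 34, p, 40, 10, 3), (p, 34, p, 40, 18, 15), (p, 34, p, 40, 21, 1), (p, 34, p, 40, 7, 13), (y, 14, m, 29, 17, 1), (y, 20, c, 36, 17, 1), (y, 31, u, 13, 17, 1), (y, 38, q, 38, 17, 1)}
Natural join on C: {(p, 17, u, 2, 10, 3, 30), (p, 17, u, 2, 18, 15, 30), (p, 17, u, 2, 21, 1, 30), (p, 17, u, 2, 7, 13, 30), (p, 19, d, 13, 10, 3, 18), (p, 19, d, 13, 10, 3, 29), (p, 19, d, 13, 18, 15, 18), (p, 19, d, 13, 18, 15, 29), (p, 19, d, 13, 21, 1, 18), (p, 19, d, 13, 21, 1, 29), (p, 19, d, 13, 7, 13, 18), (p, 19, d, 13, 7, 13, 29), (y, 14, m, 29, 17, 1, 1), (y, 31, u, 13, 17, 1, 18), (y, 31, u, 13, 17, 1, 29)}
Keep only column(s) E, G (9 duplicate(s) eliminated): {(1, m), (18, d), (18, u), (29, d), (29, u), (30, u)}
Selection E <= 29: {(1, m), (18, d), (18, u), (29, d), (29, u)}

{(1, m), (18, d), (18, u), (29, d), (29, u)}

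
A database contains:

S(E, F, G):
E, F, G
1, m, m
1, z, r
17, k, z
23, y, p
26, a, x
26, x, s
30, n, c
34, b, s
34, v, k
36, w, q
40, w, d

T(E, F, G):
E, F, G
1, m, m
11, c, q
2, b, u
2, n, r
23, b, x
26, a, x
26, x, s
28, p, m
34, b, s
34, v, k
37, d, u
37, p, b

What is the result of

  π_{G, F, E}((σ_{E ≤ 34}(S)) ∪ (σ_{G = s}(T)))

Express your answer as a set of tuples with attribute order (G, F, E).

Filtering on E ≤ 34 leaves {(1, m, m), (1, z, r), (17, k, z), (23, y, p), (26, a, x), (26, x, s), (30, n, c), (34, b, s), (34, v, k)}.
Filtering on G = s leaves {(26, x, s), (34, b, s)}.
Set union of the two operands is {(1, m, m), (1, z, r), (17, k, z), (23, y, p), (26, a, x), (26, x, s), (30, n, c), (34, b, s), (34, v, k)}.
Projecting to G, F, E: {(c, n, 30), (k, v, 34), (m, m, 1), (p, y, 23), (r, z, 1), (s, b, 34), (s, x, 26), (x, a, 26), (z, k, 17)}

{(c, n, 30), (k, v, 34), (m, m, 1), (p, y, 23), (r, z, 1), (s, b, 34), (s, x, 26), (x, a, 26), (z, k, 17)}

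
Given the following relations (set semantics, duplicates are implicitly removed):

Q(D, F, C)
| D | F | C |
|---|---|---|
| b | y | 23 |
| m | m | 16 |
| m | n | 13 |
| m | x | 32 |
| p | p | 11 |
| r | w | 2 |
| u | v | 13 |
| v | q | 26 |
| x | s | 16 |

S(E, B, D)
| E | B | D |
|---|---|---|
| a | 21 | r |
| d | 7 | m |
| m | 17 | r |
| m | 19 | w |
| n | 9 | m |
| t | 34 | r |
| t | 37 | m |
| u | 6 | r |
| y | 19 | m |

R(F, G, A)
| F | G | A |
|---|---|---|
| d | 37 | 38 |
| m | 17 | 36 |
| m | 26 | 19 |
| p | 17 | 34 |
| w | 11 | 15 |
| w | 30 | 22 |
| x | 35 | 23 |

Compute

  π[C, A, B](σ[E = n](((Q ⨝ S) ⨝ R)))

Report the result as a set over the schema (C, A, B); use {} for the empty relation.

{(16, 19, 9), (16, 36, 9), (32, 23, 9)}

Q ⋈ S (natural join on D): {(m, m, 16, d, 7), (m, m, 16, n, 9), (m, m, 16, t, 37), (m, m, 16, y, 19), (m, n, 13, d, 7), (m, n, 13, n, 9), (m, n, 13, t, 37), (m, n, 13, y, 19), (m, x, 32, d, 7), (m, x, 32, n, 9), (m, x, 32, t, 37), (m, x, 32, y, 19), (r, w, 2, a, 21), (r, w, 2, m, 17), (r, w, 2, t, 34), (r, w, 2, u, 6)}
(Q ⨝ S) ⋈ R (natural join on F): {(m, m, 16, d, 7, 17, 36), (m, m, 16, d, 7, 26, 19), (m, m, 16, n, 9, 17, 36), (m, m, 16, n, 9, 26, 19), (m, m, 16, t, 37, 17, 36), (m, m, 16, t, 37, 26, 19), (m, m, 16, y, 19, 17, 36), (m, m, 16, y, 19, 26, 19), (m, x, 32, d, 7, 35, 23), (m, x, 32, n, 9, 35, 23), (m, x, 32, t, 37, 35, 23), (m, x, 32, y, 19, 35, 23), (r, w, 2, a, 21, 11, 15), (r, w, 2, a, 21, 30, 22), (r, w, 2, m, 17, 11, 15), (r, w, 2, m, 17, 30, 22), (r, w, 2, t, 34, 11, 15), (r, w, 2, t, 34, 30, 22), (r, w, 2, u, 6, 11, 15), (r, w, 2, u, 6, 30, 22)}
Filtering on E = n leaves {(m, m, 16, n, 9, 17, 36), (m, m, 16, n, 9, 26, 19), (m, x, 32, n, 9, 35, 23)}.
Keep only column(s) C, A, B: {(16, 19, 9), (16, 36, 9), (32, 23, 9)}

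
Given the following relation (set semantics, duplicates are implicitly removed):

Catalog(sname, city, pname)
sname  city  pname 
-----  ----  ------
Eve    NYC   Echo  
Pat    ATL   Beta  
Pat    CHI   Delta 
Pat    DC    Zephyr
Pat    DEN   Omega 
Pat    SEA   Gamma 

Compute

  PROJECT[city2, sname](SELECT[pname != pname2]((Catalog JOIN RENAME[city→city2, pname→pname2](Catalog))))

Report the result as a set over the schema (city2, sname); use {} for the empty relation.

ρ[city→city2, pname→pname2]: schema becomes (sname, city2, pname2); tuples unchanged.
Joining Catalog and RENAME[city→city2, pname→pname2](Catalog) on sname yields {(Eve, NYC, Echo, NYC, Echo), (Pat, ATL, Beta, ATL, Beta), (Pat, ATL, Beta, CHI, Delta), (Pat, ATL, Beta, DC, Zephyr), (Pat, ATL, Beta, DEN, Omega), (Pat, ATL, Beta, SEA, Gamma), (Pat, CHI, Delta, ATL, Beta), (Pat, CHI, Delta, CHI, Delta), (Pat, CHI, Delta, DC, Zephyr), (Pat, CHI, Delta, DEN, Omega), (Pat, CHI, Delta, SEA, Gamma), (Pat, DC, Zephyr, ATL, Beta), (Pat, DC, Zephyr, CHI, Delta), (Pat, DC, Zephyr, DC, Zephyr), (Pat, DC, Zephyr, DEN, Omega), (Pat, DC, Zephyr, SEA, Gamma), (Pat, DEN, Omega, ATL, Beta), (Pat, DEN, Omega, CHI, Delta), (Pat, DEN, Omega, DC, Zephyr), (Pat, DEN, Omega, DEN, Omega), (Pat, DEN, Omega, SEA, Gamma), (Pat, SEA, Gamma, ATL, Beta), (Pat, SEA, Gamma, CHI, Delta), (Pat, SEA, Gamma, DC, Zephyr), (Pat, SEA, Gamma, DEN, Omega), (Pat, SEA, Gamma, SEA, Gamma)}.
Selection pname != pname2: {(Pat, ATL, Beta, CHI, Delta), (Pat, ATL, Beta, DC, Zephyr), (Pat, ATL, Beta, DEN, Omega), (Pat, ATL, Beta, SEA, Gamma), (Pat, CHI, Delta, ATL, Beta), (Pat, CHI, Delta, DC, Zephyr), (Pat, CHI, Delta, DEN, Omega), (Pat, CHI, Delta, SEA, Gamma), (Pat, DC, Zephyr, ATL, Beta), (Pat, DC, Zephyr, CHI, Delta), (Pat, DC, Zephyr, DEN, Omega), (Pat, DC, Zephyr, SEA, Gamma), (Pat, DEN, Omega, ATL, Beta), (Pat, DEN, Omega, CHI, Delta), (Pat, DEN, Omega, DC, Zephyr), (Pat, DEN, Omega, SEA, Gamma), (Pat, SEA, Gamma, ATL, Beta), (Pat, SEA, Gamma, CHI, Delta), (Pat, SEA, Gamma, DC, Zephyr), (Pat, SEA, Gamma, DEN, Omega)}
π_{city2, sname} gives {(ATL, Pat), (CHI, Pat), (DC, Pat), (DEN, Pat), (SEA, Pat)} (15 duplicate(s) eliminated).

{(ATL, Pat), (CHI, Pat), (DC, Pat), (DEN, Pat), (SEA, Pat)}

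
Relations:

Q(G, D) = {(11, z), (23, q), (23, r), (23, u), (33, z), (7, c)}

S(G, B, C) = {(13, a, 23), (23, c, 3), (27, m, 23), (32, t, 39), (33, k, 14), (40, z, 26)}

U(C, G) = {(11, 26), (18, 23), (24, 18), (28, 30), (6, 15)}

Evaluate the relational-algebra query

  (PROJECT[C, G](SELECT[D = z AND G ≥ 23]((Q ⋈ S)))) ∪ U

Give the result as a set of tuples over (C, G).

{(11, 26), (14, 33), (18, 23), (24, 18), (28, 30), (6, 15)}

Joining Q and S on G yields {(23, q, c, 3), (23, r, c, 3), (23, u, c, 3), (33, z, k, 14)}.
Filtering on D = z AND G ≥ 23 leaves {(33, z, k, 14)}.
Projecting to C, G: {(14, 33)}
Union: {(14, 33)} with {(11, 26), (18, 23), (24, 18), (28, 30), (6, 15)} → {(11, 26), (14, 33), (18, 23), (24, 18), (28, 30), (6, 15)}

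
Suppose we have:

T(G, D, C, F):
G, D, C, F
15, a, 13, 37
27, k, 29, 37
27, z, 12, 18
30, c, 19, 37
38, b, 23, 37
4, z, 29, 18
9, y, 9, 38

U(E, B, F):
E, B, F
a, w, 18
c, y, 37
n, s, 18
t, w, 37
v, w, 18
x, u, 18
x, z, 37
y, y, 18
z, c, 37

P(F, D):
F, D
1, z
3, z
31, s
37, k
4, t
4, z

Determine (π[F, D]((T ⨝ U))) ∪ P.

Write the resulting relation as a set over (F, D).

Joining T and U on F yields {(15, a, 13, 37, c, y), (15, a, 13, 37, t, w), (15, a, 13, 37, x, z), (15, a, 13, 37, z, c), (27, k, 29, 37, c, y), (27, k, 29, 37, t, w), (27, k, 29, 37, x, z), (27, k, 29, 37, z, c), (27, z, 12, 18, a, w), (27, z, 12, 18, n, s), (27, z, 12, 18, v, w), (27, z, 12, 18, x, u), (27, z, 12, 18, y, y), (30, c, 19, 37, c, y), (30, c, 19, 37, t, w), (30, c, 19, 37, x, z), (30, c, 19, 37, z, c), (38, b, 23, 37, c, y), (38, b, 23, 37, t, w), (38, b, 23, 37, x, z), (38, b, 23, 37, z, c), (4, z, 29, 18, a, w), (4, z, 29, 18, n, s), (4, z, 29, 18, v, w), (4, z, 29, 18, x, u), (4, z, 29, 18, y, y)}.
Keep only column(s) F, D (21 duplicate(s) eliminated): {(18, z), (37, a), (37, b), (37, c), (37, k)}
Union: {(18, z), (37, a), (37, b), (37, c), (37, k)} with {(1, z), (3, z), (31, s), (37, k), (4, t), (4, z)} → {(1, z), (18, z), (3, z), (31, s), (37, a), (37, b), (37, c), (37, k), (4, t), (4, z)}

{(1, z), (18, z), (3, z), (31, s), (37, a), (37, b), (37, c), (37, k), (4, t), (4, z)}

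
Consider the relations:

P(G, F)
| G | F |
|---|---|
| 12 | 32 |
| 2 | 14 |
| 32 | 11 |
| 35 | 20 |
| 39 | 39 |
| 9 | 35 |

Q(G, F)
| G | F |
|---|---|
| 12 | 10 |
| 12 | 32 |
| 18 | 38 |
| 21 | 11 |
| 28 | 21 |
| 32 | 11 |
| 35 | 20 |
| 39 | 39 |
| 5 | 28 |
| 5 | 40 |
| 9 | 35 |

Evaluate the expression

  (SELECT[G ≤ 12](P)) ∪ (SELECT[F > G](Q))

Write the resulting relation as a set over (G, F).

Filtering on G ≤ 12 leaves {(12, 32), (2, 14), (9, 35)}.
Filtering on F > G leaves {(12, 32), (18, 38), (5, 28), (5, 40), (9, 35)}.
Union: {(12, 32), (2, 14), (9, 35)} with {(12, 32), (18, 38), (5, 28), (5, 40), (9, 35)} → {(12, 32), (18, 38), (2, 14), (5, 28), (5, 40), (9, 35)}

{(12, 32), (18, 38), (2, 14), (5, 28), (5, 40), (9, 35)}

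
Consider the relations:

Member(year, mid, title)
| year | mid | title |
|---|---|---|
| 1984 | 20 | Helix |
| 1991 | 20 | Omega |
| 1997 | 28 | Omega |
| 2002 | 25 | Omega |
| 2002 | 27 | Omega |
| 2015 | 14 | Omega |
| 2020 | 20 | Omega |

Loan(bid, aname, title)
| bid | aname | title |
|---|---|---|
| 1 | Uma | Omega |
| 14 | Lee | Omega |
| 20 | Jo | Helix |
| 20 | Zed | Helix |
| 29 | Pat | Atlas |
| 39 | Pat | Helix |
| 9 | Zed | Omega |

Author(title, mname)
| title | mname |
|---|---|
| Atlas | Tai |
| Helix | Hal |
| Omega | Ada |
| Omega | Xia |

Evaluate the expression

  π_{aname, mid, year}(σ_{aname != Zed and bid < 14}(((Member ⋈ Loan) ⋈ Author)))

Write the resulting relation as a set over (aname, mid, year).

Member ⋈ Loan (natural join on title): {(1984, 20, Helix, 20, Jo), (1984, 20, Helix, 20, Zed), (1984, 20, Helix, 39, Pat), (1991, 20, Omega, 1, Uma), (1991, 20, Omega, 14, Lee), (1991, 20, Omega, 9, Zed), (1997, 28, Omega, 1, Uma), (1997, 28, Omega, 14, Lee), (1997, 28, Omega, 9, Zed), (2002, 25, Omega, 1, Uma), (2002, 25, Omega, 14, Lee), (2002, 25, Omega, 9, Zed), (2002, 27, Omega, 1, Uma), (2002, 27, Omega, 14, Lee), (2002, 27, Omega, 9, Zed), (2015, 14, Omega, 1, Uma), (2015, 14, Omega, 14, Lee), (2015, 14, Omega, 9, Zed), (2020, 20, Omega, 1, Uma), (2020, 20, Omega, 14, Lee), (2020, 20, Omega, 9, Zed)}
(Member ⋈ Loan) ⋈ Author (natural join on title): {(1984, 20, Helix, 20, Jo, Hal), (1984, 20, Helix, 20, Zed, Hal), (1984, 20, Helix, 39, Pat, Hal), (1991, 20, Omega, 1, Uma, Ada), (1991, 20, Omega, 1, Uma, Xia), (1991, 20, Omega, 14, Lee, Ada), (1991, 20, Omega, 14, Lee, Xia), (1991, 20, Omega, 9, Zed, Ada), (1991, 20, Omega, 9, Zed, Xia), (1997, 28, Omega, 1, Uma, Ada), (1997, 28, Omega, 1, Uma, Xia), (1997, 28, Omega, 14, Lee, Ada), (1997, 28, Omega, 14, Lee, Xia), (1997, 28, Omega, 9, Zed, Ada), (1997, 28, Omega, 9, Zed, Xia), (2002, 25, Omega, 1, Uma, Ada), (2002, 25, Omega, 1, Uma, Xia), (2002, 25, Omega, 14, Lee, Ada), (2002, 25, Omega, 14, Lee, Xia), (2002, 25, Omega, 9, Zed, Ada), (2002, 25, Omega, 9, Zed, Xia), (2002, 27, Omega, 1, Uma, Ada), (2002, 27, Omega, 1, Uma, Xia), (2002, 27, Omega, 14, Lee, Ada), (2002, 27, Omega, 14, Lee, Xia), (2002, 27, Omega, 9, Zed, Ada), (2002, 27, Omega, 9, Zed, Xia), (2015, 14, Omega, 1, Uma, Ada), (2015, 14, Omega, 1, Uma, Xia), (2015, 14, Omega, 14, Lee, Ada), (2015, 14, Omega, 14, Lee, Xia), (2015, 14, Omega, 9, Zed, Ada), (2015, 14, Omega, 9, Zed, Xia), (2020, 20, Omega, 1, Uma, Ada), (2020, 20, Omega, 1, Uma, Xia), (2020, 20, Omega, 14, Lee, Ada), (2020, 20, Omega, 14, Lee, Xia), (2020, 20, Omega, 9, Zed, Ada), (2020, 20, Omega, 9, Zed, Xia)}
Apply σ_{aname != Zed and bid < 14}; surviving tuples: {(1991, 20, Omega, 1, Uma, Ada), (1991, 20, Omega, 1, Uma, Xia), (1997, 28, Omega, 1, Uma, Ada), (1997, 28, Omega, 1, Uma, Xia), (2002, 25, Omega, 1, Uma, Ada), (2002, 25, Omega, 1, Uma, Xia), (2002, 27, Omega, 1, Uma, Ada), (2002, 27, Omega, 1, Uma, Xia), (2015, 14, Omega, 1, Uma, Ada), (2015, 14, Omega, 1, Uma, Xia), (2020, 20, Omega, 1, Uma, Ada), (2020, 20, Omega, 1, Uma, Xia)}
Keep only column(s) aname, mid, year (6 duplicate(s) eliminated): {(Uma, 14, 2015), (Uma, 20, 1991), (Uma, 20, 2020), (Uma, 25, 2002), (Uma, 27, 2002), (Uma, 28, 1997)}

{(Uma, 14, 2015), (Uma, 20, 1991), (Uma, 20, 2020), (Uma, 25, 2002), (Uma, 27, 2002), (Uma, 28, 1997)}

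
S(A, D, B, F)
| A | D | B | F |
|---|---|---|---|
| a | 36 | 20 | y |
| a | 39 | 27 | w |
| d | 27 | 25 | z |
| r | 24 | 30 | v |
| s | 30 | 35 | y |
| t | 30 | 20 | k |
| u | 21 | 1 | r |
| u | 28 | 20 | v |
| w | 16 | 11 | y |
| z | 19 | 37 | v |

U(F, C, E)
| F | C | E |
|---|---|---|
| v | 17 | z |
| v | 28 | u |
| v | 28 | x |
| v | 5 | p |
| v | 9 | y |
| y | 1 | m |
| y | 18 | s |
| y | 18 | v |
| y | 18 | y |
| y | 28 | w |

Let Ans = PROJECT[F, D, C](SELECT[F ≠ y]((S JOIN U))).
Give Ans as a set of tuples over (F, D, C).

S ⋈ U (natural join on F): {(a, 36, 20, y, 1, m), (a, 36, 20, y, 18, s), (a, 36, 20, y, 18, v), (a, 36, 20, y, 18, y), (a, 36, 20, y, 28, w), (r, 24, 30, v, 17, z), (r, 24, 30, v, 28, u), (r, 24, 30, v, 28, x), (r, 24, 30, v, 5, p), (r, 24, 30, v, 9, y), (s, 30, 35, y, 1, m), (s, 30, 35, y, 18, s), (s, 30, 35, y, 18, v), (s, 30, 35, y, 18, y), (s, 30, 35, y, 28, w), (u, 28, 20, v, 17, z), (u, 28, 20, v, 28, u), (u, 28, 20, v, 28, x), (u, 28, 20, v, 5, p), (u, 28, 20, v, 9, y), (w, 16, 11, y, 1, m), (w, 16, 11, y, 18, s), (w, 16, 11, y, 18, v), (w, 16, 11, y, 18, y), (w, 16, 11, y, 28, w), (z, 19, 37, v, 17, z), (z, 19, 37, v, 28, u), (z, 19, 37, v, 28, x), (z, 19, 37, v, 5, p), (z, 19, 37, v, 9, y)}
Filtering on F ≠ y leaves {(r, 24, 30, v, 17, z), (r, 24, 30, v, 28, u), (r, 24, 30, v, 28, x), (r, 24, 30, v, 5, p), (r, 24, 30, v, 9, y), (u, 28, 20, v, 17, z), (u, 28, 20, v, 28, u), (u, 28, 20, v, 28, x), (u, 28, 20, v, 5, p), (u, 28, 20, v, 9, y), (z, 19, 37, v, 17, z), (z, 19, 37, v, 28, u), (z, 19, 37, v, 28, x), (z, 19, 37, v, 5, p), (z, 19, 37, v, 9, y)}.
π[F, D, C]: project onto (F, D, C) (3 duplicate(s) eliminated) → {(v, 19, 17), (v, 19, 28), (v, 19, 5), (v, 19, 9), (v, 24, 17), (v, 24, 28), (v, 24, 5), (v, 24, 9), (v, 28, 17), (v, 28, 28), (v, 28, 5), (v, 28, 9)}

{(v, 19, 17), (v, 19, 28), (v, 19, 5), (v, 19, 9), (v, 24, 17), (v, 24, 28), (v, 24, 5), (v, 24, 9), (v, 28, 17), (v, 28, 28), (v, 28, 5), (v, 28, 9)}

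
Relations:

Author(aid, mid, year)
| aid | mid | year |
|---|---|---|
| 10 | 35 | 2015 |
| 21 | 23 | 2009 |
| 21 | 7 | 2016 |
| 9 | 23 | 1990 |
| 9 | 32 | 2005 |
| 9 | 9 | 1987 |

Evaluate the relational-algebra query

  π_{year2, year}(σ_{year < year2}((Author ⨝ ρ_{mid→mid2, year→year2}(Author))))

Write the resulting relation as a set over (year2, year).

ρ[mid→mid2, year→year2]: schema becomes (aid, mid2, year2); tuples unchanged.
Joining Author and ρ_{mid→mid2, year→year2}(Author) on aid yields {(10, 35, 2015, 35, 2015), (21, 23, 2009, 23, 2009), (21, 23, 2009, 7, 2016), (21, 7, 2016, 23, 2009), (21, 7, 2016, 7, 2016), (9, 23, 1990, 23, 1990), (9, 23, 1990, 32, 2005), (9, 23, 1990, 9, 1987), (9, 32, 2005, 23, 1990), (9, 32, 2005, 32, 2005), (9, 32, 2005, 9, 1987), (9, 9, 1987, 23, 1990), (9, 9, 1987, 32, 2005), (9, 9, 1987, 9, 1987)}.
Selection year < year2: {(21, 23, 2009, 7, 2016), (9, 23, 1990, 32, 2005), (9, 9, 1987, 23, 1990), (9, 9, 1987, 32, 2005)}
Keep only column(s) year2, year: {(1990, 1987), (2005, 1987), (2005, 1990), (2016, 2009)}

{(1990, 1987), (2005, 1987), (2005, 1990), (2016, 2009)}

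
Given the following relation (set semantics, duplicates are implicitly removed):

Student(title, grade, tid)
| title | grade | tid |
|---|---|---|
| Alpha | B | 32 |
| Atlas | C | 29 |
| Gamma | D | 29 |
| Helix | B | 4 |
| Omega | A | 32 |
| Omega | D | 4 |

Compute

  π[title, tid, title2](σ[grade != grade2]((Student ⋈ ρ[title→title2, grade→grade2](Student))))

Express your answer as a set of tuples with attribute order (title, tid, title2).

ρ[title→title2, grade→grade2]: schema becomes (title2, grade2, tid); tuples unchanged.
Student ⋈ ρ[title→title2, grade→grade2](Student) (natural join on tid): {(Alpha, B, 32, Alpha, B), (Alpha, B, 32, Omega, A), (Atlas, C, 29, Atlas, C), (Atlas, C, 29, Gamma, D), (Gamma, D, 29, Atlas, C), (Gamma, D, 29, Gamma, D), (Helix, B, 4, Helix, B), (Helix, B, 4, Omega, D), (Omega, A, 32, Alpha, B), (Omega, A, 32, Omega, A), (Omega, D, 4, Helix, B), (Omega, D, 4, Omega, D)}
Selection grade != grade2: {(Alpha, B, 32, Omega, A), (Atlas, C, 29, Gamma, D), (Gamma, D, 29, Atlas, C), (Helix, B, 4, Omega, D), (Omega, A, 32, Alpha, B), (Omega, D, 4, Helix, B)}
Projecting to title, tid, title2: {(Alpha, 32, Omega), (Atlas, 29, Gamma), (Gamma, 29, Atlas), (Helix, 4, Omega), (Omega, 32, Alpha), (Omega, 4, Helix)}

{(Alpha, 32, Omega), (Atlas, 29, Gamma), (Gamma, 29, Atlas), (Helix, 4, Omega), (Omega, 32, Alpha), (Omega, 4, Helix)}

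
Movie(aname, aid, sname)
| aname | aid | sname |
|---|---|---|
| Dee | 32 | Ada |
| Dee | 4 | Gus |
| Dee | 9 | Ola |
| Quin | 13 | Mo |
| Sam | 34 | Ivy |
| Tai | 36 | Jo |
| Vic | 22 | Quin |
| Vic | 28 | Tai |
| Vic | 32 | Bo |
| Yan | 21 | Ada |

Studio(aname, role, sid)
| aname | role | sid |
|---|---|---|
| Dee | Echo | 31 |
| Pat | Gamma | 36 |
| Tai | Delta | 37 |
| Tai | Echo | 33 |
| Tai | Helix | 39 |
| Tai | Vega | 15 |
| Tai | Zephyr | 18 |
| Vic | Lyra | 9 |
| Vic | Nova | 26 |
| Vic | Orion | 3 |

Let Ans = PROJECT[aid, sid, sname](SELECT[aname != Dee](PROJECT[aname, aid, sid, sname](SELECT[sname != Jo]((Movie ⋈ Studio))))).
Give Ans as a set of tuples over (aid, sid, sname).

{(22, 26, Quin), (22, 3, Quin), (22, 9, Quin), (28, 26, Tai), (28, 3, Tai), (28, 9, Tai), (32, 26, Bo), (32, 3, Bo), (32, 9, Bo)}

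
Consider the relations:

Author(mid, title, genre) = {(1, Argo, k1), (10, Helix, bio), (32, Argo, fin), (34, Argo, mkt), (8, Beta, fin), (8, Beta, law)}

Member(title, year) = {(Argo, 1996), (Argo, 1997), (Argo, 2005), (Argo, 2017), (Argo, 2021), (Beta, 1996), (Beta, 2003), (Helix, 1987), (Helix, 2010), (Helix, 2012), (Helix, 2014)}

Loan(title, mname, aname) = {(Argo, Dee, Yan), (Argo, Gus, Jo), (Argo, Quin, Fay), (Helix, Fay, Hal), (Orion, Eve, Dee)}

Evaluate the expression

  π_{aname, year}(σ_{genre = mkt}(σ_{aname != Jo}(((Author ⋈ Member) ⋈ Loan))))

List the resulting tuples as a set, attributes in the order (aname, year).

{(Fay, 1996), (Fay, 1997), (Fay, 2005), (Fay, 2017), (Fay, 2021), (Yan, 1996), (Yan, 1997), (Yan, 2005), (Yan, 2017), (Yan, 2021)}

Author ⋈ Member (natural join on title): {(1, Argo, k1, 1996), (1, Argo, k1, 1997), (1, Argo, k1, 2005), (1, Argo, k1, 2017), (1, Argo, k1, 2021), (10, Helix, bio, 1987), (10, Helix, bio, 2010), (10, Helix, bio, 2012), (10, Helix, bio, 2014), (32, Argo, fin, 1996), (32, Argo, fin, 1997), (32, Argo, fin, 2005), (32, Argo, fin, 2017), (32, Argo, fin, 2021), (34, Argo, mkt, 1996), (34, Argo, mkt, 1997), (34, Argo, mkt, 2005), (34, Argo, mkt, 2017), (34, Argo, mkt, 2021), (8, Beta, fin, 1996), (8, Beta, fin, 2003), (8, Beta, law, 1996), (8, Beta, law, 2003)}
(Author ⋈ Member) ⋈ Loan (natural join on title): {(1, Argo, k1, 1996, Dee, Yan), (1, Argo, k1, 1996, Gus, Jo), (1, Argo, k1, 1996, Quin, Fay), (1, Argo, k1, 1997, Dee, Yan), (1, Argo, k1, 1997, Gus, Jo), (1, Argo, k1, 1997, Quin, Fay), (1, Argo, k1, 2005, Dee, Yan), (1, Argo, k1, 2005, Gus, Jo), (1, Argo, k1, 2005, Quin, Fay), (1, Argo, k1, 2017, Dee, Yan), (1, Argo, k1, 2017, Gus, Jo), (1, Argo, k1, 2017, Quin, Fay), (1, Argo, k1, 2021, Dee, Yan), (1, Argo, k1, 2021, Gus, Jo), (1, Argo, k1, 2021, Quin, Fay), (10, Helix, bio, 1987, Fay, Hal), (10, Helix, bio, 2010, Fay, Hal), (10, Helix, bio, 2012, Fay, Hal), (10, Helix, bio, 2014, Fay, Hal), (32, Argo, fin, 1996, Dee, Yan), (32, Argo, fin, 1996, Gus, Jo), (32, Argo, fin, 1996, Quin, Fay), (32, Argo, fin, 1997, Dee, Yan), (32, Argo, fin, 1997, Gus, Jo), (32, Argo, fin, 1997, Quin, Fay), (32, Argo, fin, 2005, Dee, Yan), (32, Argo, fin, 2005, Gus, Jo), (32, Argo, fin, 2005, Quin, Fay), (32, Argo, fin, 2017, Dee, Yan), (32, Argo, fin, 2017, Gus, Jo), (32, Argo, fin, 2017, Quin, Fay), (32, Argo, fin, 2021, Dee, Yan), (32, Argo, fin, 2021, Gus, Jo), (32, Argo, fin, 2021, Quin, Fay), (34, Argo, mkt, 1996, Dee, Yan), (34, Argo, mkt, 1996, Gus, Jo), (34, Argo, mkt, 1996, Quin, Fay), (34, Argo, mkt, 1997, Dee, Yan), (34, Argo, mkt, 1997, Gus, Jo), (34, Argo, mkt, 1997, Quin, Fay), (34, Argo, mkt, 2005, Dee, Yan), (34, Argo, mkt, 2005, Gus, Jo), (34, Argo, mkt, 2005, Quin, Fay), (34, Argo, mkt, 2017, Dee, Yan), (34, Argo, mkt, 2017, Gus, Jo), (34, Argo, mkt, 2017, Quin, Fay), (34, Argo, mkt, 2021, Dee, Yan), (34, Argo, mkt, 2021, Gus, Jo), (34, Argo, mkt, 2021, Quin, Fay)}
σ[aname != Jo]: keep tuples satisfying aname != Jo → {(1, Argo, k1, 1996, Dee, Yan), (1, Argo, k1, 1996, Quin, Fay), (1, Argo, k1, 1997, Dee, Yan), (1, Argo, k1, 1997, Quin, Fay), (1, Argo, k1, 2005, Dee, Yan), (1, Argo, k1, 2005, Quin, Fay), (1, Argo, k1, 2017, Dee, Yan), (1, Argo, k1, 2017, Quin, Fay), (1, Argo, k1, 2021, Dee, Yan), (1, Argo, k1, 2021, Quin, Fay), (10, Helix, bio, 1987, Fay, Hal), (10, Helix, bio, 2010, Fay, Hal), (10, Helix, bio, 2012, Fay, Hal), (10, Helix, bio, 2014, Fay, Hal), (32, Argo, fin, 1996, Dee, Yan), (32, Argo, fin, 1996, Quin, Fay), (32, Argo, fin, 1997, Dee, Yan), (32, Argo, fin, 1997, Quin, Fay), (32, Argo, fin, 2005, Dee, Yan), (32, Argo, fin, 2005, Quin, Fay), (32, Argo, fin, 2017, Dee, Yan), (32, Argo, fin, 2017, Quin, Fay), (32, Argo, fin, 2021, Dee, Yan), (32, Argo, fin, 2021, Quin, Fay), (34, Argo, mkt, 1996, Dee, Yan), (34, Argo, mkt, 1996, Quin, Fay), (34, Argo, mkt, 1997, Dee, Yan), (34, Argo, mkt, 1997, Quin, Fay), (34, Argo, mkt, 2005, Dee, Yan), (34, Argo, mkt, 2005, Quin, Fay), (34, Argo, mkt, 2017, Dee, Yan), (34, Argo, mkt, 2017, Quin, Fay), (34, Argo, mkt, 2021, Dee, Yan), (34, Argo, mkt, 2021, Quin, Fay)}
σ[genre = mkt]: keep tuples satisfying genre = mkt → {(34, Argo, mkt, 1996, Dee, Yan), (34, Argo, mkt, 1996, Quin, Fay), (34, Argo, mkt, 1997, Dee, Yan), (34, Argo, mkt, 1997, Quin, Fay), (34, Argo, mkt, 2005, Dee, Yan), (34, Argo, mkt, 2005, Quin, Fay), (34, Argo, mkt, 2017, Dee, Yan), (34, Argo, mkt, 2017, Quin, Fay), (34, Argo, mkt, 2021, Dee, Yan), (34, Argo, mkt, 2021, Quin, Fay)}
Keep only column(s) aname, year: {(Fay, 1996), (Fay, 1997), (Fay, 2005), (Fay, 2017), (Fay, 2021), (Yan, 1996), (Yan, 1997), (Yan, 2005), (Yan, 2017), (Yan, 2021)}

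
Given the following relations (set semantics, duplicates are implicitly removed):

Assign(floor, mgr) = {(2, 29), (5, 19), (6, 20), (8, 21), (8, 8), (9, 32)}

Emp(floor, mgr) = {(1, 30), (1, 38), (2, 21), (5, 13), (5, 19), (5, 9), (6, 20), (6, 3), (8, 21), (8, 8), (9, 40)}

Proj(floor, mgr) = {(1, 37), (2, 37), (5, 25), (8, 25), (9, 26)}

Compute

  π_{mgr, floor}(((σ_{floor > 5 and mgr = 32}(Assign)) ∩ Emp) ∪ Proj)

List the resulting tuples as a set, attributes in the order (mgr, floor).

σ[floor > 5 and mgr = 32]: keep tuples satisfying floor > 5 and mgr = 32 → {(9, 32)}
Intersection: {(9, 32)} with {(1, 30), (1, 38), (2, 21), (5, 13), (5, 19), (5, 9), (6, 20), (6, 3), (8, 21), (8, 8), (9, 40)} → {}
Union: {} with {(1, 37), (2, 37), (5, 25), (8, 25), (9, 26)} → {(1, 37), (2, 37), (5, 25), (8, 25), (9, 26)}
Projecting to mgr, floor: {(25, 5), (25, 8), (26, 9), (37, 1), (37, 2)}

{(25, 5), (25, 8), (26, 9), (37, 1), (37, 2)}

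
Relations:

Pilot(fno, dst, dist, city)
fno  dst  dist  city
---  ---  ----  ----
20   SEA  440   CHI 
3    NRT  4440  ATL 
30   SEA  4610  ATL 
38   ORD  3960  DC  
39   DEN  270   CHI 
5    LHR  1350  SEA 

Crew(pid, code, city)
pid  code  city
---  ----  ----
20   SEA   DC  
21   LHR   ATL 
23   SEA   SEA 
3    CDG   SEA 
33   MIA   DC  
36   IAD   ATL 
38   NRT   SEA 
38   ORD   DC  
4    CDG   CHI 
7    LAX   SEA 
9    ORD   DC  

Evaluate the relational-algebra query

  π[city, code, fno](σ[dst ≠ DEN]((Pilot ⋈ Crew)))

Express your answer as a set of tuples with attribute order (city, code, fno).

{(ATL, IAD, 3), (ATL, IAD, 30), (ATL, LHR, 3), (ATL, LHR, 30), (CHI, CDG, 20), (DC, MIA, 38), (DC, ORD, 38), (DC, SEA, 38), (SEA, CDG, 5), (SEA, LAX, 5), (SEA, NRT, 5), (SEA, SEA, 5)}

Joining Pilot and Crew on city yields {(20, SEA, 440, CHI, 4, CDG), (3, NRT, 4440, ATL, 21, LHR), (3, NRT, 4440, ATL, 36, IAD), (30, SEA, 4610, ATL, 21, LHR), (30, SEA, 4610, ATL, 36, IAD), (38, ORD, 3960, DC, 20, SEA), (38, ORD, 3960, DC, 33, MIA), (38, ORD, 3960, DC, 38, ORD), (38, ORD, 3960, DC, 9, ORD), (39, DEN, 270, CHI, 4, CDG), (5, LHR, 1350, SEA, 23, SEA), (5, LHR, 1350, SEA, 3, CDG), (5, LHR, 1350, SEA, 38, NRT), (5, LHR, 1350, SEA, 7, LAX)}.
Selection dst ≠ DEN: {(20, SEA, 440, CHI, 4, CDG), (3, NRT, 4440, ATL, 21, LHR), (3, NRT, 4440, ATL, 36, IAD), (30, SEA, 4610, ATL, 21, LHR), (30, SEA, 4610, ATL, 36, IAD), (38, ORD, 3960, DC, 20, SEA), (38, ORD, 3960, DC, 33, MIA), (38, ORD, 3960, DC, 38, ORD), (38, ORD, 3960, DC, 9, ORD), (5, LHR, 1350, SEA, 23, SEA), (5, LHR, 1350, SEA, 3, CDG), (5, LHR, 1350, SEA, 38, NRT), (5, LHR, 1350, SEA, 7, LAX)}
π_{city, code, fno} gives {(ATL, IAD, 3), (ATL, IAD, 30), (ATL, LHR, 3), (ATL, LHR, 30), (CHI, CDG, 20), (DC, MIA, 38), (DC, ORD, 38), (DC, SEA, 38), (SEA, CDG, 5), (SEA, LAX, 5), (SEA, NRT, 5), (SEA, SEA, 5)} (1 duplicate(s) eliminated).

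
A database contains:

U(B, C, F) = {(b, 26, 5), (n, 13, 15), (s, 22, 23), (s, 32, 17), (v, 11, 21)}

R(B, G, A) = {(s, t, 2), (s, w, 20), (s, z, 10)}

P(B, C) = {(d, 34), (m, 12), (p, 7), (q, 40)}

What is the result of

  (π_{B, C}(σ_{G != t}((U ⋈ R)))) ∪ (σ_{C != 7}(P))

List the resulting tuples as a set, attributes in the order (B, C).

{(d, 34), (m, 12), (q, 40), (s, 22), (s, 32)}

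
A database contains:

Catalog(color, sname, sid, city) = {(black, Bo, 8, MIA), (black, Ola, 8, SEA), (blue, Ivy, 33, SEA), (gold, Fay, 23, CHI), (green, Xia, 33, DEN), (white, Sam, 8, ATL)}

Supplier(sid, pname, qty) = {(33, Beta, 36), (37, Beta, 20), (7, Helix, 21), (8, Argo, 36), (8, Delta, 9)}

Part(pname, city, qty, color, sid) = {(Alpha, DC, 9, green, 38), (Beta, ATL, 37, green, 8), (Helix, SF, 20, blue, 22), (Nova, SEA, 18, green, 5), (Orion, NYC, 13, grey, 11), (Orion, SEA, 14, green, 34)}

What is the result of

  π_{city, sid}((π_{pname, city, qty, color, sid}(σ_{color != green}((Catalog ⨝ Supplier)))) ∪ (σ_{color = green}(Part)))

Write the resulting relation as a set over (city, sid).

Joining Catalog and Supplier on sid yields {(black, Bo, 8, MIA, Argo, 36), (black, Bo, 8, MIA, Delta, 9), (black, Ola, 8, SEA, Argo, 36), (black, Ola, 8, SEA, Delta, 9), (blue, Ivy, 33, SEA, Beta, 36), (green, Xia, 33, DEN, Beta, 36), (white, Sam, 8, ATL, Argo, 36), (white, Sam, 8, ATL, Delta, 9)}.
Selection color != green: {(black, Bo, 8, MIA, Argo, 36), (black, Bo, 8, MIA, Delta, 9), (black, Ola, 8, SEA, Argo, 36), (black, Ola, 8, SEA, Delta, 9), (blue, Ivy, 33, SEA, Beta, 36), (white, Sam, 8, ATL, Argo, 36), (white, Sam, 8, ATL, Delta, 9)}
Keep only column(s) pname, city, qty, color, sid: {(Argo, ATL, 36, white, 8), (Argo, MIA, 36, black, 8), (Argo, SEA, 36, black, 8), (Beta, SEA, 36, blue, 33), (Delta, ATL, 9, white, 8), (Delta, MIA, 9, black, 8), (Delta, SEA, 9, black, 8)}
Selection color = green: {(Alpha, DC, 9, green, 38), (Beta, ATL, 37, green, 8), (Nova, SEA, 18, green, 5), (Orion, SEA, 14, green, 34)}
Set union of the two operands is {(Alpha, DC, 9, green, 38), (Argo, ATL, 36, white, 8), (Argo, MIA, 36, black, 8), (Argo, SEA, 36, black, 8), (Beta, ATL, 37, green, 8), (Beta, SEA, 36, blue, 33), (Delta, ATL, 9, white, 8), (Delta, MIA, 9, black, 8), (Delta, SEA, 9, black, 8), (Nova, SEA, 18, green, 5), (Orion, SEA, 14, green, 34)}.
Keep only column(s) city, sid (4 duplicate(s) eliminated): {(ATL, 8), (DC, 38), (MIA, 8), (SEA, 33), (SEA, 34), (SEA, 5), (SEA, 8)}

{(ATL, 8), (DC, 38), (MIA, 8), (SEA, 33), (SEA, 34), (SEA, 5), (SEA, 8)}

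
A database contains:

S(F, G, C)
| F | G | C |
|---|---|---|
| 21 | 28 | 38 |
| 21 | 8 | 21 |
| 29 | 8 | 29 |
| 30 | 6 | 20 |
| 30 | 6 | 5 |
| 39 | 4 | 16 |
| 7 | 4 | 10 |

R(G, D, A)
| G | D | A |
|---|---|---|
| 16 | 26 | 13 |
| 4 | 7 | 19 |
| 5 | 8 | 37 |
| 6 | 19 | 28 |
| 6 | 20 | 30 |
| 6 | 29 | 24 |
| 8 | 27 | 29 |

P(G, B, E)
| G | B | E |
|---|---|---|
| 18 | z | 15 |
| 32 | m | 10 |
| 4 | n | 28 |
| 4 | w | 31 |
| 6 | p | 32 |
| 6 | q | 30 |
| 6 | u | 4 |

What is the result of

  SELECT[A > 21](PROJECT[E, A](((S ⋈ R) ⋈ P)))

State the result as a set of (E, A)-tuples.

Natural join on G: {(21, 8, 21, 27, 29), (29, 8, 29, 27, 29), (30, 6, 20, 19, 28), (30, 6, 20, 20, 30), (30, 6, 20, 29, 24), (30, 6, 5, 19, 28), (30, 6, 5, 20, 30), (30, 6, 5, 29, 24), (39, 4, 16, 7, 19), (7, 4, 10, 7, 19)}
Natural join on G: {(30, 6, 20, 19, 28, p, 32), (30, 6, 20, 19, 28, q, 30), (30, 6, 20, 19, 28, u, 4), (30, 6, 20, 20, 30, p, 32), (30, 6, 20, 20, 30, q, 30), (30, 6, 20, 20, 30, u, 4), (30, 6, 20, 29, 24, p, 32), (30, 6, 20, 29, 24, q, 30), (30, 6, 20, 29, 24, u, 4), (30, 6, 5, 19, 28, p, 32), (30, 6, 5, 19, 28, q, 30), (30, 6, 5, 19, 28, u, 4), (30, 6, 5, 20, 30, p, 32), (30, 6, 5, 20, 30, q, 30), (30, 6, 5, 20, 30, u, 4), (30, 6, 5, 29, 24, p, 32), (30, 6, 5, 29, 24, q, 30), (30, 6, 5, 29, 24, u, 4), (39, 4, 16, 7, 19, n, 28), (39, 4, 16, 7, 19, w, 31), (7, 4, 10, 7, 19, n, 28), (7, 4, 10, 7, 19, w, 31)}
Projecting to E, A (11 duplicate(s) eliminated): {(28, 19), (30, 24), (30, 28), (30, 30), (31, 19), (32, 24), (32, 28), (32, 30), (4, 24), (4, 28), (4, 30)}
σ[A > 21]: keep tuples satisfying A > 21 → {(30, 24), (30, 28), (30, 30), (32, 24), (32, 28), (32, 30), (4, 24), (4, 28), (4, 30)}

{(30, 24), (30, 28), (30, 30), (32, 24), (32, 28), (32, 30), (4, 24), (4, 28), (4, 30)}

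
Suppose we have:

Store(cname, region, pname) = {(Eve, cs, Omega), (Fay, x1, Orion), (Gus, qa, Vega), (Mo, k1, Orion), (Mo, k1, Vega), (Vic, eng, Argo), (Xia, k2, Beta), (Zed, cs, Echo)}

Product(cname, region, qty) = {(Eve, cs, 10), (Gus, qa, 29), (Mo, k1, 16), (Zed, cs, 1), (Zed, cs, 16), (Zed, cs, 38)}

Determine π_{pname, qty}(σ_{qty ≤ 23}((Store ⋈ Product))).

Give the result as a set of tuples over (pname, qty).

{(Echo, 1), (Echo, 16), (Omega, 10), (Orion, 16), (Vega, 16)}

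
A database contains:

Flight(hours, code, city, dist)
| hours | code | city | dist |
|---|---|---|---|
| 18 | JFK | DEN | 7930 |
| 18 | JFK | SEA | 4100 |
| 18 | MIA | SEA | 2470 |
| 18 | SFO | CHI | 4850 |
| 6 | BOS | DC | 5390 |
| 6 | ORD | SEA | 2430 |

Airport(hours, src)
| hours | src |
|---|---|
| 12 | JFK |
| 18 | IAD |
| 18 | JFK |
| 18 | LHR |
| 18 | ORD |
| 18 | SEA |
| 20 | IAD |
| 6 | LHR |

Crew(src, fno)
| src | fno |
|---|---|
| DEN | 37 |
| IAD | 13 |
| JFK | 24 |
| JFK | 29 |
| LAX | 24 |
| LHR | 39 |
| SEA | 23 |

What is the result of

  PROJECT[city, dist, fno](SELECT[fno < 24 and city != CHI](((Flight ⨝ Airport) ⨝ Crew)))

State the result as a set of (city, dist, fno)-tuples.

{(DEN, 7930, 13), (DEN, 7930, 23), (SEA, 2470, 13), (SEA, 2470, 23), (SEA, 4100, 13), (SEA, 4100, 23)}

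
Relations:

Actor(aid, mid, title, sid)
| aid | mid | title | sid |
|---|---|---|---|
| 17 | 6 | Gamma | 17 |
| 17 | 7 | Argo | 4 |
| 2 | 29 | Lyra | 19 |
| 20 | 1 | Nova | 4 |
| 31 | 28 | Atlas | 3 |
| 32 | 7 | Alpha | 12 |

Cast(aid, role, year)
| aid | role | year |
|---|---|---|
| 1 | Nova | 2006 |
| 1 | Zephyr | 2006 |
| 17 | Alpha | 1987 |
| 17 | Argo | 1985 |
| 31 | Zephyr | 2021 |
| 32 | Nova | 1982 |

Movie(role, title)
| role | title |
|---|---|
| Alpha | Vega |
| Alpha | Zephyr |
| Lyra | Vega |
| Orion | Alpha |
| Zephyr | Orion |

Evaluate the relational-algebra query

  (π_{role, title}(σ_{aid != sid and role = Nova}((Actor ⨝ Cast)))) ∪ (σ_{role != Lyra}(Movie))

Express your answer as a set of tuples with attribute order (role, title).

{(Alpha, Vega), (Alpha, Zephyr), (Nova, Alpha), (Orion, Alpha), (Zephyr, Orion)}

Joining Actor and Cast on aid yields {(17, 6, Gamma, 17, Alpha, 1987), (17, 6, Gamma, 17, Argo, 1985), (17, 7, Argo, 4, Alpha, 1987), (17, 7, Argo, 4, Argo, 1985), (31, 28, Atlas, 3, Zephyr, 2021), (32, 7, Alpha, 12, Nova, 1982)}.
σ[aid != sid and role = Nova]: keep tuples satisfying aid != sid and role = Nova → {(32, 7, Alpha, 12, Nova, 1982)}
Projecting to role, title: {(Nova, Alpha)}
σ[role != Lyra]: keep tuples satisfying role != Lyra → {(Alpha, Vega), (Alpha, Zephyr), (Orion, Alpha), (Zephyr, Orion)}
Taking the union: {(Alpha, Vega), (Alpha, Zephyr), (Nova, Alpha), (Orion, Alpha), (Zephyr, Orion)}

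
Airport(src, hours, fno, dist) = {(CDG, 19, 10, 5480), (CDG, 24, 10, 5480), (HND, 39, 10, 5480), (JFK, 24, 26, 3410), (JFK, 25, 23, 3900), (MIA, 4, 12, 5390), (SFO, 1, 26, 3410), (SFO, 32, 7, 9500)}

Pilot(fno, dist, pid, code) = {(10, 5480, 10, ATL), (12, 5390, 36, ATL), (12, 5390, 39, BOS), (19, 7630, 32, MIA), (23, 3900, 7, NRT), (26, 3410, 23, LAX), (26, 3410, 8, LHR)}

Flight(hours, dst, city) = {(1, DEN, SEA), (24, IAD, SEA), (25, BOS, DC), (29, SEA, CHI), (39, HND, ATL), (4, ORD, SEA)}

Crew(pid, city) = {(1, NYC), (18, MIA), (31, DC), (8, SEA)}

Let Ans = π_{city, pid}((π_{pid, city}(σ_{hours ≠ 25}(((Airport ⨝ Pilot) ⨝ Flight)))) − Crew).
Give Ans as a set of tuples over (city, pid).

Natural join on fno, dist: {(CDG, 19, 10, 5480, 10, ATL), (CDG, 24, 10, 5480, 10, ATL), (HND, 39, 10, 5480, 10, ATL), (JFK, 24, 26, 3410, 23, LAX), (JFK, 24, 26, 3410, 8, LHR), (JFK, 25, 23, 3900, 7, NRT), (MIA, 4, 12, 5390, 36, ATL), (MIA, 4, 12, 5390, 39, BOS), (SFO, 1, 26, 3410, 23, LAX), (SFO, 1, 26, 3410, 8, LHR)}
Natural join on hours: {(CDG, 24, 10, 5480, 10, ATL, IAD, SEA), (HND, 39, 10, 5480, 10, ATL, HND, ATL), (JFK, 24, 26, 3410, 23, LAX, IAD, SEA), (JFK, 24, 26, 3410, 8, LHR, IAD, SEA), (JFK, 25, 23, 3900, 7, NRT, BOS, DC), (MIA, 4, 12, 5390, 36, ATL, ORD, SEA), (MIA, 4, 12, 5390, 39, BOS, ORD, SEA), (SFO, 1, 26, 3410, 23, LAX, DEN, SEA), (SFO, 1, 26, 3410, 8, LHR, DEN, SEA)}
Selection hours ≠ 25: {(CDG, 24, 10, 5480, 10, ATL, IAD, SEA), (HND, 39, 10, 5480, 10, ATL, HND, ATL), (JFK, 24, 26, 3410, 23, LAX, IAD, SEA), (JFK, 24, 26, 3410, 8, LHR, IAD, SEA), (MIA, 4, 12, 5390, 36, ATL, ORD, SEA), (MIA, 4, 12, 5390, 39, BOS, ORD, SEA), (SFO, 1, 26, 3410, 23, LAX, DEN, SEA), (SFO, 1, 26, 3410, 8, LHR, DEN, SEA)}
π[pid, city]: project onto (pid, city) (2 duplicate(s) eliminated) → {(10, ATL), (10, SEA), (23, SEA), (36, SEA), (39, SEA), (8, SEA)}
Taking the difference: {(10, ATL), (10, SEA), (23, SEA), (36, SEA), (39, SEA)}
π[city, pid]: project onto (city, pid) → {(ATL, 10), (SEA, 10), (SEA, 23), (SEA, 36), (SEA, 39)}

{(ATL, 10), (SEA, 10), (SEA, 23), (SEA, 36), (SEA, 39)}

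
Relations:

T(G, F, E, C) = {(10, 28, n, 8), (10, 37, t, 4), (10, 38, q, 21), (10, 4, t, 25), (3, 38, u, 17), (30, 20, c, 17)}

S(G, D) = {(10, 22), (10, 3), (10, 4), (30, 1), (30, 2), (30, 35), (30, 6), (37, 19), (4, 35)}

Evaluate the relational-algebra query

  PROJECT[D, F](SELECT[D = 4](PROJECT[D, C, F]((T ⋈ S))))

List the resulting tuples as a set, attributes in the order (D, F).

T ⋈ S (natural join on G): {(10, 28, n, 8, 22), (10, 28, n, 8, 3), (10, 28, n, 8, 4), (10, 37, t, 4, 22), (10, 37, t, 4, 3), (10, 37, t, 4, 4), (10, 38, q, 21, 22), (10, 38, q, 21, 3), (10, 38, q, 21, 4), (10, 4, t, 25, 22), (10, 4, t, 25, 3), (10, 4, t, 25, 4), (30, 20, c, 17, 1), (30, 20, c, 17, 2), (30, 20, c, 17, 35), (30, 20, c, 17, 6)}
Keep only column(s) D, C, F: {(1, 17, 20), (2, 17, 20), (22, 21, 38), (22, 25, 4), (22, 4, 37), (22, 8, 28), (3, 21, 38), (3, 25, 4), (3, 4, 37), (3, 8, 28), (35, 17, 20), (4, 21, 38), (4, 25, 4), (4, 4, 37), (4, 8, 28), (6, 17, 20)}
Selection D = 4: {(4, 21, 38), (4, 25, 4), (4, 4, 37), (4, 8, 28)}
Keep only column(s) D, F: {(4, 28), (4, 37), (4, 38), (4, 4)}

{(4, 28), (4, 37), (4, 38), (4, 4)}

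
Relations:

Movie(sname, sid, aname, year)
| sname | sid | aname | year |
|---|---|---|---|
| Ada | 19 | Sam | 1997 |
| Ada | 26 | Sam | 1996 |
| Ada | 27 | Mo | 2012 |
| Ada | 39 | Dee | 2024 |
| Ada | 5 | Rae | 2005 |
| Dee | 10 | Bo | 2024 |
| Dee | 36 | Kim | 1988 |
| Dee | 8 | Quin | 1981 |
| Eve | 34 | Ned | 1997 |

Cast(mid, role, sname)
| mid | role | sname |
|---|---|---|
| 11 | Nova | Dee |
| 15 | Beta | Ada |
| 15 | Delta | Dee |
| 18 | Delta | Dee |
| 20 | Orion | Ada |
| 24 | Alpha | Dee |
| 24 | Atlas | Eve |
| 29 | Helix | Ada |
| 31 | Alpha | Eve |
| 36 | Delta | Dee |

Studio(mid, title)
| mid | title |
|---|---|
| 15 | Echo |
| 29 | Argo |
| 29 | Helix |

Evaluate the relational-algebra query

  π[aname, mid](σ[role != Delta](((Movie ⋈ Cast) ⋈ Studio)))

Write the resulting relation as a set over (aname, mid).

{(Dee, 15), (Dee, 29), (Mo, 15), (Mo, 29), (Rae, 15), (Rae, 29), (Sam, 15), (Sam, 29)}

Movie ⋈ Cast (natural join on sname): {(Ada, 19, Sam, 1997, 15, Beta), (Ada, 19, Sam, 1997, 20, Orion), (Ada, 19, Sam, 1997, 29, Helix), (Ada, 26, Sam, 1996, 15, Beta), (Ada, 26, Sam, 1996, 20, Orion), (Ada, 26, Sam, 1996, 29, Helix), (Ada, 27, Mo, 2012, 15, Beta), (Ada, 27, Mo, 2012, 20, Orion), (Ada, 27, Mo, 2012, 29, Helix), (Ada, 39, Dee, 2024, 15, Beta), (Ada, 39, Dee, 2024, 20, Orion), (Ada, 39, Dee, 2024, 29, Helix), (Ada, 5, Rae, 2005, 15, Beta), (Ada, 5, Rae, 2005, 20, Orion), (Ada, 5, Rae, 2005, 29, Helix), (Dee, 10, Bo, 2024, 11, Nova), (Dee, 10, Bo, 2024, 15, Delta), (Dee, 10, Bo, 2024, 18, Delta), (Dee, 10, Bo, 2024, 24, Alpha), (Dee, 10, Bo, 2024, 36, Delta), (Dee, 36, Kim, 1988, 11, Nova), (Dee, 36, Kim, 1988, 15, Delta), (Dee, 36, Kim, 1988, 18, Delta), (Dee, 36, Kim, 1988, 24, Alpha), (Dee, 36, Kim, 1988, 36, Delta), (Dee, 8, Quin, 1981, 11, Nova), (Dee, 8, Quin, 1981, 15, Delta), (Dee, 8, Quin, 1981, 18, Delta), (Dee, 8, Quin, 1981, 24, Alpha), (Dee, 8, Quin, 1981, 36, Delta), (Eve, 34, Ned, 1997, 24, Atlas), (Eve, 34, Ned, 1997, 31, Alpha)}
(Movie ⋈ Cast) ⋈ Studio (natural join on mid): {(Ada, 19, Sam, 1997, 15, Beta, Echo), (Ada, 19, Sam, 1997, 29, Helix, Argo), (Ada, 19, Sam, 1997, 29, Helix, Helix), (Ada, 26, Sam, 1996, 15, Beta, Echo), (Ada, 26, Sam, 1996, 29, Helix, Argo), (Ada, 26, Sam, 1996, 29, Helix, Helix), (Ada, 27, Mo, 2012, 15, Beta, Echo), (Ada, 27, Mo, 2012, 29, Helix, Argo), (Ada, 27, Mo, 2012, 29, Helix, Helix), (Ada, 39, Dee, 2024, 15, Beta, Echo), (Ada, 39, Dee, 2024, 29, Helix, Argo), (Ada, 39, Dee, 2024, 29, Helix, Helix), (Ada, 5, Rae, 2005, 15, Beta, Echo), (Ada, 5, Rae, 2005, 29, Helix, Argo), (Ada, 5, Rae, 2005, 29, Helix, Helix), (Dee, 10, Bo, 2024, 15, Delta, Echo), (Dee, 36, Kim, 1988, 15, Delta, Echo), (Dee, 8, Quin, 1981, 15, Delta, Echo)}
Apply σ_{role != Delta}; surviving tuples: {(Ada, 19, Sam, 1997, 15, Beta, Echo), (Ada, 19, Sam, 1997, 29, Helix, Argo), (Ada, 19, Sam, 1997, 29, Helix, Helix), (Ada, 26, Sam, 1996, 15, Beta, Echo), (Ada, 26, Sam, 1996, 29, Helix, Argo), (Ada, 26, Sam, 1996, 29, Helix, Helix), (Ada, 27, Mo, 2012, 15, Beta, Echo), (Ada, 27, Mo, 2012, 29, Helix, Argo), (Ada, 27, Mo, 2012, 29, Helix, Helix), (Ada, 39, Dee, 2024, 15, Beta, Echo), (Ada, 39, Dee, 2024, 29, Helix, Argo), (Ada, 39, Dee, 2024, 29, Helix, Helix), (Ada, 5, Rae, 2005, 15, Beta, Echo), (Ada, 5, Rae, 2005, 29, Helix, Argo), (Ada, 5, Rae, 2005, 29, Helix, Helix)}
π[aname, mid]: project onto (aname, mid) (7 duplicate(s) eliminated) → {(Dee, 15), (Dee, 29), (Mo, 15), (Mo, 29), (Rae, 15), (Rae, 29), (Sam, 15), (Sam, 29)}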